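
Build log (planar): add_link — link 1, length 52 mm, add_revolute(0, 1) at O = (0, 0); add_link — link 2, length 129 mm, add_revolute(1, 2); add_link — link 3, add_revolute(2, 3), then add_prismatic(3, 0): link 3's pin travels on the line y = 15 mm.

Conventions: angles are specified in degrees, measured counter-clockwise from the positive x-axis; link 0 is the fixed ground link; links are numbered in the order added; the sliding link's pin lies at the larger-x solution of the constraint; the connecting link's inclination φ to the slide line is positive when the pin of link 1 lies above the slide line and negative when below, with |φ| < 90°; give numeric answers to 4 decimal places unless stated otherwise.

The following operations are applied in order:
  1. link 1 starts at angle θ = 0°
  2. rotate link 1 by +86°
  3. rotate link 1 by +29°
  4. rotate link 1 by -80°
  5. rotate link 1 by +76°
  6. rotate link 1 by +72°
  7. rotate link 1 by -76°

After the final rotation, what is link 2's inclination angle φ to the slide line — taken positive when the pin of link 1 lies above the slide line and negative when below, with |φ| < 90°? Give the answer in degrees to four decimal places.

geometry: r = 52 mm, L = 129 mm, e = 15 mm; θ starts at 0°
rotate link 1 by +86°: θ ← 0° +86° = 86°
rotate link 1 by +29°: θ ← 86° +29° = 115°
rotate link 1 by -80°: θ ← 115° -80° = 35°
rotate link 1 by +76°: θ ← 35° +76° = 111°
rotate link 1 by +72°: θ ← 111° +72° = 183°
rotate link 1 by -76°: θ ← 183° -76° = 107°
h = r sin θ − e = 49.727847 − 15 = 34.727847
sin φ = h / L = 34.727847 / 129 = 0.26920812
φ = arcsin(0.26920812) = 15.617151°

15.6172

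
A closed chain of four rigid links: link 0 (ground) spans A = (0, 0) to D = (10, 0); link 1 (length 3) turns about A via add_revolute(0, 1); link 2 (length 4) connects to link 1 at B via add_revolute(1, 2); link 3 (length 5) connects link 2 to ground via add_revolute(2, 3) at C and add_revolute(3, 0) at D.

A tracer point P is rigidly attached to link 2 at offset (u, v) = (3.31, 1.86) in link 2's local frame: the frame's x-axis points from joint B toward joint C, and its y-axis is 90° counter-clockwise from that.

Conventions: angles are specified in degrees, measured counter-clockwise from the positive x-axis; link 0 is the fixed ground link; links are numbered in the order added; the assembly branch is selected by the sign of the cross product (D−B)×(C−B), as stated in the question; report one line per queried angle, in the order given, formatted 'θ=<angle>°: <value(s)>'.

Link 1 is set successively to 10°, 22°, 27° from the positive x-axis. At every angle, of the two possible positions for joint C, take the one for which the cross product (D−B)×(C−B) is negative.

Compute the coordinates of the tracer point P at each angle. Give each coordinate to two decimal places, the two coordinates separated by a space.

A=(0,0), D=(10.00,0)
θ=10°: B = A + 3.00·(cos10°, sin10°) = (2.9544, 0.5209)
θ=10°: |BD| = 7.0648
θ=10°: circle(B,4.00) ∩ circle(D,5.00): a=2.8954, h=2.7598
θ=10°:   candidates: C₊=(6.0455,3.0597) cross=19.497; C₋=(5.6385,-2.4448) cross=-19.497
θ=10°:   branch - wants cross < 0 → take C=(5.6385,-2.4448) (cross=-19.497)
θ=10°: ex = (C−B)/|BC| = (0.6710,-0.7414); ey = (0.7414,0.6710)
θ=10°: P = B + 3.31·ex + 1.86·ey = (6.5546,-0.6851)
θ=22°: B = A + 3.00·(cos22°, sin22°) = (2.7816, 1.1238)
θ=22°: |BD| = 7.3054
θ=22°: circle(B,4.00) ∩ circle(D,5.00): a=3.0367, h=2.6035
θ=22°:   candidates: C₊=(6.1826,3.2292) cross=19.020; C₋=(5.3816,-1.9159) cross=-19.020
θ=22°:   branch - wants cross < 0 → take C=(5.3816,-1.9159) (cross=-19.020)
θ=22°: ex = (C−B)/|BC| = (0.6500,-0.7599); ey = (0.7599,0.6500)
θ=22°: P = B + 3.31·ex + 1.86·ey = (6.3466,-0.1825)
θ=27°: B = A + 3.00·(cos27°, sin27°) = (2.6730, 1.3620)
θ=27°: |BD| = 7.4525
θ=27°: circle(B,4.00) ∩ circle(D,5.00): a=3.1224, h=2.5001
θ=27°:   candidates: C₊=(6.1998,3.2493) cross=18.632; C₋=(5.2860,-1.6667) cross=-18.632
θ=27°:   branch - wants cross < 0 → take C=(5.2860,-1.6667) (cross=-18.632)
θ=27°: ex = (C−B)/|BC| = (0.6532,-0.7572); ey = (0.7572,0.6532)
θ=27°: P = B + 3.31·ex + 1.86·ey = (6.2435,0.0708)

θ=10°: 6.55 -0.69
θ=22°: 6.35 -0.18
θ=27°: 6.24 0.07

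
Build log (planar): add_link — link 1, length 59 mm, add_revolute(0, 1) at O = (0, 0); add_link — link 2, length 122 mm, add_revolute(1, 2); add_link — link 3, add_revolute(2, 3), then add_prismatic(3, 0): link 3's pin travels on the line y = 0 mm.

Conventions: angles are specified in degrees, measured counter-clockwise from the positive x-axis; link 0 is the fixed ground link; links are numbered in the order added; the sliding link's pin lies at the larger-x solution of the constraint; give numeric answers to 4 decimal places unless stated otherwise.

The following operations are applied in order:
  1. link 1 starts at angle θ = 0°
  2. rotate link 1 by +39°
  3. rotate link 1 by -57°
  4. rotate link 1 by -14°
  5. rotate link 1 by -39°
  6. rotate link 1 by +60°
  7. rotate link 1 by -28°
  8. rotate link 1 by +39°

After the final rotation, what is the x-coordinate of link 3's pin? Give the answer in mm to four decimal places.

geometry: r = 59 mm, L = 122 mm, e = 0 mm; θ starts at 0°
rotate link 1 by +39°: θ ← 0° +39° = 39°
rotate link 1 by -57°: θ ← 39° -57° = -18°
rotate link 1 by -14°: θ ← -18° -14° = -32°
rotate link 1 by -39°: θ ← -32° -39° = -71°
rotate link 1 by +60°: θ ← -71° +60° = -11°
rotate link 1 by -28°: θ ← -11° -28° = -39°
rotate link 1 by +39°: θ ← -39° +39° = 0°
crank pin P = (r cos θ, r sin θ) = (59.000000, 0.000000)
h = r sin θ − e = 0.000000 − 0 = 0.000000
x = r cos θ + √(L² − h²) = 59.000000 + 122.000000 = 181.000000

181.0000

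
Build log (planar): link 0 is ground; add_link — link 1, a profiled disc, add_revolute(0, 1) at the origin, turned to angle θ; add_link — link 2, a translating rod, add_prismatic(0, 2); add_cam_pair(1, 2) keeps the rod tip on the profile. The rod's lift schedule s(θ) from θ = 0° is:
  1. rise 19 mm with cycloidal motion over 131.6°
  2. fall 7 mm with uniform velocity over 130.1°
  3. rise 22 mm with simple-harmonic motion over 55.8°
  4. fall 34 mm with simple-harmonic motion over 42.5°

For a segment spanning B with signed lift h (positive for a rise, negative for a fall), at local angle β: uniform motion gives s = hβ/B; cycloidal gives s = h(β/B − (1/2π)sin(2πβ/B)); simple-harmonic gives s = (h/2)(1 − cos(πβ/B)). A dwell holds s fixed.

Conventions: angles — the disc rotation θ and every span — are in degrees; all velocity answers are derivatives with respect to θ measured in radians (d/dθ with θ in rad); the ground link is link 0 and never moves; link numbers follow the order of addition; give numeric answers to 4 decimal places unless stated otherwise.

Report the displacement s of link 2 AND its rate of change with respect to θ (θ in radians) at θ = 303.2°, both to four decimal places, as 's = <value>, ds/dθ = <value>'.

seg 1 [0°–131.6°] cycloidal, h=19: full span → s += 19 → s = 19.0000
seg 2 [131.6°–261.7°] uniform, h=-7: full span → s += -7 → s = 12.0000
seg 3 [261.7°–317.5°] simple-harmonic, h=22: θ=303.2° here. β=41.5, B=55.8. 22/2·(1 − cos(π·0.7437)) = 18.6234 → s = 30.6234
velocity in seg [261.7°–317.5°] (simple-harmonic), θ in radians: β = 41.5° = 0.7243 rad, B = 55.8° = 0.9739 rad; ds/dθ = (πh/(2B)) sin(πβ/B) = (π·22/(2·0.9739)) sin(π·0.7437) = 25.580407 mm/rad

s = 30.6234, ds/dθ = 25.5804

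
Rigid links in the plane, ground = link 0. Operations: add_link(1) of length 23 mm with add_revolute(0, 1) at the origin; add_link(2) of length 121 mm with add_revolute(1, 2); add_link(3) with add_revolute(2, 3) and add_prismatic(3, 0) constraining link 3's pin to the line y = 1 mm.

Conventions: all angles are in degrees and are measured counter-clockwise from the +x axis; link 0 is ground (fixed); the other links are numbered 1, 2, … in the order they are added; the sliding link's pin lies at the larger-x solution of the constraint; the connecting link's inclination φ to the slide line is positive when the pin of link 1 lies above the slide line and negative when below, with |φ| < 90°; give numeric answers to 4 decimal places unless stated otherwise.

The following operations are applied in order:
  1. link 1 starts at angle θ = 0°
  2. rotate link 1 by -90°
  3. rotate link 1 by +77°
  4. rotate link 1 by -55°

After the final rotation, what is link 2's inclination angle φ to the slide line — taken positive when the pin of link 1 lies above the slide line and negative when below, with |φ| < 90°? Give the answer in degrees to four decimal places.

geometry: r = 23 mm, L = 121 mm, e = 1 mm; θ starts at 0°
rotate link 1 by -90°: θ ← 0° -90° = -90°
rotate link 1 by +77°: θ ← -90° +77° = -13°
rotate link 1 by -55°: θ ← -13° -55° = -68°
h = r sin θ − e = -21.325229 − 1 = -22.325229
sin φ = h / L = -22.325229 / 121 = -0.18450602
φ = arcsin(-0.18450602) = -10.632334°

-10.6323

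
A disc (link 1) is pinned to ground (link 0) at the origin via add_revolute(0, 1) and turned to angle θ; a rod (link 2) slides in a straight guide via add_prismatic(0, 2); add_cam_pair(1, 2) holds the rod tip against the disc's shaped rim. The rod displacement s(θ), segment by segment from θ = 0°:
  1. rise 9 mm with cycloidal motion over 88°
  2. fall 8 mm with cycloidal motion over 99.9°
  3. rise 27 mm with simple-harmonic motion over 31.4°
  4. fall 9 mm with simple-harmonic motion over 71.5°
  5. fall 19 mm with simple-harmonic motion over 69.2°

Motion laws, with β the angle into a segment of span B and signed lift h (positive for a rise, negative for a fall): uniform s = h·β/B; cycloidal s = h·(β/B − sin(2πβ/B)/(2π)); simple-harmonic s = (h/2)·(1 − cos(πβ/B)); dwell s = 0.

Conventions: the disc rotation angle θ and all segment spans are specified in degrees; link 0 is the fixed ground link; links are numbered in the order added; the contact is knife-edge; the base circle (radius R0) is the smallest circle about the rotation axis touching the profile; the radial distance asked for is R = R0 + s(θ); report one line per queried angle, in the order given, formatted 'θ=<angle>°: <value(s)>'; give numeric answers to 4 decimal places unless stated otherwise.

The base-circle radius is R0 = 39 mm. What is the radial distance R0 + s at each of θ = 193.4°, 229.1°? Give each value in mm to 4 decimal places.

segment 1 (0° to 88°, cycloidal, h = 9) is passed completely: s = 0.0000 + (9) = 9.0000
segment 2 (88° to 187.9°, cycloidal, h = -8) is passed completely: s = 9.0000 + (-8) = 1.0000
θ = 193.4° falls in segment 3 (187.9° to 219.3°, simple-harmonic, h = 27): β = 193.4 − 187.9 = 5.5°, B = 31.4°; Δs = 27/2·(1 − cos(π·0.1752)) = 1.9929; s = 1.0000 + 1.9929 = 2.9929
segment 3 (187.9° to 219.3°, simple-harmonic, h = 27) is passed completely: s = 1.0000 + (27) = 28.0000
θ = 229.1° falls in segment 4 (219.3° to 290.8°, simple-harmonic, h = -9): β = 229.1 − 219.3 = 9.8°, B = 71.5°; Δs = -9/2·(1 − cos(π·0.1371)) = -0.4108; s = 28.0000 − 0.4108 = 27.5892
θ=193.4°: R = R0 + s = 39 + 2.9929 = 41.9929
θ=229.1°: R = R0 + s = 39 + 27.5892 = 66.5892

θ=193.4°: 41.9929
θ=229.1°: 66.5892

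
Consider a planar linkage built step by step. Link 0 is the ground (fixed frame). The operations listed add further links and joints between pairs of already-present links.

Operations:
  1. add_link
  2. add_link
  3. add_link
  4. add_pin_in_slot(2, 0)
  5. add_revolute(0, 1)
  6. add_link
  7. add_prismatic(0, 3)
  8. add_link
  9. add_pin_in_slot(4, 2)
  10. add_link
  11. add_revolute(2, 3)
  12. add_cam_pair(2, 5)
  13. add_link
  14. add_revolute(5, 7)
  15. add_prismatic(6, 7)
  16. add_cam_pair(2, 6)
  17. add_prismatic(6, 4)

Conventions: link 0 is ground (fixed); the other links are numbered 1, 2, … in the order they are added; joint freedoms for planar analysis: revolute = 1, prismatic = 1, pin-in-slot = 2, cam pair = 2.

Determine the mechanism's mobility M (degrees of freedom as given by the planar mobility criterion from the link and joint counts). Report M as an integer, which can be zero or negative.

L=1 J1=0 J2=0
add link → L=2 J1=0 J2=0
add link → L=3 J1=0 J2=0
add link → L=4 J1=0 J2=0
PS@2,0 dof=2 J2 → L=4 J1=0 J2=1
R@0,1 dof=1 J1 → L=4 J1=1 J2=1
add link → L=5 J1=1 J2=1
P@0,3 dof=1 J1 → L=5 J1=2 J2=1
add link → L=6 J1=2 J2=1
PS@4,2 dof=2 J2 → L=6 J1=2 J2=2
add link → L=7 J1=2 J2=2
R@2,3 dof=1 J1 → L=7 J1=3 J2=2
C@2,5 dof=2 J2 → L=7 J1=3 J2=3
add link → L=8 J1=3 J2=3
R@5,7 dof=1 J1 → L=8 J1=4 J2=3
P@6,7 dof=1 J1 → L=8 J1=5 J2=3
C@2,6 dof=2 J2 → L=8 J1=5 J2=4
P@6,4 dof=1 J1 → L=8 J1=6 J2=4
M=3(L−1)−2J1−J2=3·7−2·6−4=5

M = 5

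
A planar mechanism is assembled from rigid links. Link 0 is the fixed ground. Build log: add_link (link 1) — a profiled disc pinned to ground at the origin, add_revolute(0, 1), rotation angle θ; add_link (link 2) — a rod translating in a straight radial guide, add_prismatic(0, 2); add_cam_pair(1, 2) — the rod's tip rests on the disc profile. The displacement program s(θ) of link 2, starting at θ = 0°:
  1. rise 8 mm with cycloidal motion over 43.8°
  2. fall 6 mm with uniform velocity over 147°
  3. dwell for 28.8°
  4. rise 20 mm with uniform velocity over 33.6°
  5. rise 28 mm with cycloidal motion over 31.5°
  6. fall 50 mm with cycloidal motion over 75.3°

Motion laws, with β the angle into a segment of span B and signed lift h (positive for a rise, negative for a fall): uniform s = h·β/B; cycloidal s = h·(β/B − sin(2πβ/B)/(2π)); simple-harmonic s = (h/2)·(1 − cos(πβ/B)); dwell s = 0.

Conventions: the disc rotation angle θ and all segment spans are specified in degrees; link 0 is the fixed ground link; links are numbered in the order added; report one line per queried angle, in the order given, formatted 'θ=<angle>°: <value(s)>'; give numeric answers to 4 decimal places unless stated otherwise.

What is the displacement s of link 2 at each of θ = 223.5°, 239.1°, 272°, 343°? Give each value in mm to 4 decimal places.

seg 1 [0°–43.8°] cycloidal, h=8: full span → s += 8 → s = 8.0000
seg 2 [43.8°–190.8°] uniform, h=-6: full span → s += -6 → s = 2.0000
seg 3 [190.8°–219.6°] dwell: s stays 2.0000
seg 4 [219.6°–253.2°] uniform, h=20: θ=223.5° here. β=3.9, B=33.6. 20·3.9/33.6 = 2.3214 → s = 4.3214
seg 4 [219.6°–253.2°] uniform, h=20: θ=239.1° here. β=19.5, B=33.6. 20·19.5/33.6 = 11.6071 → s = 13.6071
seg 4 [219.6°–253.2°] uniform, h=20: full span → s += 20 → s = 22.0000
seg 5 [253.2°–284.7°] cycloidal, h=28: θ=272° here. β=18.8, B=31.5. 28·(0.5968 − sin(2π·0.5968)/(2π)) = 19.2581 → s = 41.2581
seg 5 [253.2°–284.7°] cycloidal, h=28: full span → s += 28 → s = 50.0000
seg 6 [284.7°–360°] cycloidal, h=-50: θ=343° here. β=58.3, B=75.3. -50·(0.7742 − sin(2π·0.7742)/(2π)) = -46.5775 → s = 3.4225

θ=223.5°: 4.3214
θ=239.1°: 13.6071
θ=272°: 41.2581
θ=343°: 3.4225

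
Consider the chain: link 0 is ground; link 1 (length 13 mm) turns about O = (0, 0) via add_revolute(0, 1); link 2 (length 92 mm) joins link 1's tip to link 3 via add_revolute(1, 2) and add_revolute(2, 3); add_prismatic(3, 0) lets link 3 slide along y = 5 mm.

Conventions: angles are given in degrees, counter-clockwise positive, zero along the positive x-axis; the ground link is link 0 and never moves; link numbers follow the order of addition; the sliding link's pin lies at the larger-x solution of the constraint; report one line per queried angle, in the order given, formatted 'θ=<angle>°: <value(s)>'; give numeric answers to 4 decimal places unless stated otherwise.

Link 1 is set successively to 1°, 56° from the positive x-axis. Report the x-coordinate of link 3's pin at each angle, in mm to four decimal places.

geometry: r = 13 mm, L = 92 mm, e = 5 mm
θ=1°: crank pin P = (r cos θ, r sin θ) = (12.998020, 0.226881)
θ=1°: h = r sin θ − e = 0.226881 − 5 = -4.773119
θ=1°: x = r cos θ + √(L² − h²) = 12.998020 + 91.876098 = 104.874118
θ=56°: crank pin P = (r cos θ, r sin θ) = (7.269508, 10.777488)
θ=56°: h = r sin θ − e = 10.777488 − 5 = 5.777488
θ=56°: x = r cos θ + √(L² − h²) = 7.269508 + 91.818411 = 99.087919

θ=1°: 104.8741
θ=56°: 99.0879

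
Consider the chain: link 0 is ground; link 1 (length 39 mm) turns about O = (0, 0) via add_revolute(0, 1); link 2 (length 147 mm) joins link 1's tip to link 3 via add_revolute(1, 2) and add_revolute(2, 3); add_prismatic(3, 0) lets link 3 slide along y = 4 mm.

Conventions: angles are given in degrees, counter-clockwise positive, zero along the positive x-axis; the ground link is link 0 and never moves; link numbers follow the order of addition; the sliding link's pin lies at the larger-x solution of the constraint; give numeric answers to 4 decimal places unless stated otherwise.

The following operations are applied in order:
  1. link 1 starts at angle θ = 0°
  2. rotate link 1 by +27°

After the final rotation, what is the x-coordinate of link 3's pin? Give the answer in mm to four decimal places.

geometry: r = 39 mm, L = 147 mm, e = 4 mm; θ starts at 0°
rotate link 1 by +27°: θ ← 0° +27° = 27°
crank pin P = (r cos θ, r sin θ) = (34.749254, 17.705629)
h = r sin θ − e = 17.705629 − 4 = 13.705629
x = r cos θ + √(L² − h²) = 34.749254 + 146.359679 = 181.108934

181.1089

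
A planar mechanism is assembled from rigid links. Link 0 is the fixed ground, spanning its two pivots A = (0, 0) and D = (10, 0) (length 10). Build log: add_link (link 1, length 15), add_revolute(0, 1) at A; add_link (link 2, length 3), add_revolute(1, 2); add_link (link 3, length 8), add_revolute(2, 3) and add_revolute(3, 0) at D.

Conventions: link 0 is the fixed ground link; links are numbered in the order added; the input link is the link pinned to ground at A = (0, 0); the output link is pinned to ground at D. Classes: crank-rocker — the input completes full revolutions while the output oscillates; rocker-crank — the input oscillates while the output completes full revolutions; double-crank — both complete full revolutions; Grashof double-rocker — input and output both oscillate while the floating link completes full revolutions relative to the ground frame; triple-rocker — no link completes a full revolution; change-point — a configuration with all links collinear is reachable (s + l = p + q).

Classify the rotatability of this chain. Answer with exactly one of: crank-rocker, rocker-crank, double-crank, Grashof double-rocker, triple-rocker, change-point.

lengths: ground=10, input=15, coupler=3, output=8
sorted: s=3 (shortest), l=15 (longest), p+q=18
s + l = 18 vs p + q = 18
s + l = p + q → change-point (collinear configuration reachable)

change-point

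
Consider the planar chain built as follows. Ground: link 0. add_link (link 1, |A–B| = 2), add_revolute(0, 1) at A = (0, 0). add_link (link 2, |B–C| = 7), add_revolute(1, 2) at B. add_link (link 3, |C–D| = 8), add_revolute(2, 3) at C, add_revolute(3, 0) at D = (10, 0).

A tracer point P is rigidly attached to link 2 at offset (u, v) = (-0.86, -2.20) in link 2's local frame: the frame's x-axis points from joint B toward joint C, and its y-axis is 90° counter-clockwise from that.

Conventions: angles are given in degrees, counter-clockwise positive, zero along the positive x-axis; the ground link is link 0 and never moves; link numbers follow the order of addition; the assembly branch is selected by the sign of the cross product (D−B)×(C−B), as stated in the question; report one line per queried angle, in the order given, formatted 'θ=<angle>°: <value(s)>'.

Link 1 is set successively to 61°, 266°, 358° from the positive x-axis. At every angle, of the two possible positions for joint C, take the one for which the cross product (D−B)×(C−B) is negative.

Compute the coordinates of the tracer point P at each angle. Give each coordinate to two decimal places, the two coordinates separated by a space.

A=(0,0), D=(10.00,0)
θ=61°: B = A + 2.00·(cos61°, sin61°) = (0.9696, 1.7492)
θ=61°: |BD| = 9.1982
θ=61°: circle(B,7.00) ∩ circle(D,8.00): a=3.7837, h=5.8892
θ=61°:   candidates: C₊=(5.8043,6.8115) cross=54.171; C₋=(3.5644,-4.7521) cross=-54.171
θ=61°:   branch - wants cross < 0 → take C=(3.5644,-4.7521) (cross=-54.171)
θ=61°: ex = (C−B)/|BC| = (0.3707,-0.9288); ey = (0.9288,0.3707)
θ=61°: P = B + -0.86·ex + -2.20·ey = (-1.3924,1.7325)
θ=266°: B = A + 2.00·(cos266°, sin266°) = (-0.1395, -1.9951)
θ=266°: |BD| = 10.3339
θ=266°: circle(B,7.00) ∩ circle(D,8.00): a=4.4412, h=5.4107
θ=266°:   candidates: C₊=(3.1735,4.1712) cross=55.914; C₋=(5.2628,-6.4466) cross=-55.914
θ=266°:   branch - wants cross < 0 → take C=(5.2628,-6.4466) (cross=-55.914)
θ=266°: ex = (C−B)/|BC| = (0.7718,-0.6359); ey = (0.6359,0.7718)
θ=266°: P = B + -0.86·ex + -2.20·ey = (-2.2023,-3.1461)
θ=358°: B = A + 2.00·(cos358°, sin358°) = (1.9988, -0.0698)
θ=358°: |BD| = 8.0015
θ=358°: circle(B,7.00) ∩ circle(D,8.00): a=3.0634, h=6.2941
θ=358°:   candidates: C₊=(5.0072,6.2508) cross=50.362; C₋=(5.1170,-6.3369) cross=-50.362
θ=358°:   branch - wants cross < 0 → take C=(5.1170,-6.3369) (cross=-50.362)
θ=358°: ex = (C−B)/|BC| = (0.4455,-0.8953); ey = (0.8953,0.4455)
θ=358°: P = B + -0.86·ex + -2.20·ey = (-0.3540,-0.2799)

θ=61°: -1.39 1.73
θ=266°: -2.20 -3.15
θ=358°: -0.35 -0.28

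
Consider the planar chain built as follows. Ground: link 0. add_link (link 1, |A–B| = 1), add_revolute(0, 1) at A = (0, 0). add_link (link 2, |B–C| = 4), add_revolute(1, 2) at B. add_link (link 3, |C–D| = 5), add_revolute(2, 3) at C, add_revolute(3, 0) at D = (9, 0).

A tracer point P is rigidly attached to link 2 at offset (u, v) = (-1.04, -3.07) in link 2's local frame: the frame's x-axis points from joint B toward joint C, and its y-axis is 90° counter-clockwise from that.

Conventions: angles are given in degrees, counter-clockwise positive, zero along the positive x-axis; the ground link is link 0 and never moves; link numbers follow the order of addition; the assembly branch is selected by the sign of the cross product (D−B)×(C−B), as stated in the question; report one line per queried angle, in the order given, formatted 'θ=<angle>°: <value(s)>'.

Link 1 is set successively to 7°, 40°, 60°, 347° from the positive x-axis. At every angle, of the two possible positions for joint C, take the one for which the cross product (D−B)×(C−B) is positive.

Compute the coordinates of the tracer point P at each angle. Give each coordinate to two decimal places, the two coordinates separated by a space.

A=(0,0), D=(9.00,0)
θ=7°: B = A + 1.00·(cos7°, sin7°) = (0.9925, 0.1219)
θ=7°: |BD| = 8.0084
θ=7°: circle(B,4.00) ∩ circle(D,5.00): a=3.4423, h=2.0373
θ=7°:   candidates: C₊=(4.4654,2.1066) cross=16.316; C₋=(4.4034,-1.9676) cross=-16.316
θ=7°:   branch + wants cross > 0 → take C=(4.4654,2.1066) (cross=16.316)
θ=7°: ex = (C−B)/|BC| = (0.8682,0.4962); ey = (-0.4962,0.8682)
θ=7°: P = B + -1.04·ex + -3.07·ey = (1.6129,-3.0596)
θ=40°: B = A + 1.00·(cos40°, sin40°) = (0.7660, 0.6428)
θ=40°: |BD| = 8.2590
θ=40°: circle(B,4.00) ∩ circle(D,5.00): a=3.5846, h=1.7749
θ=40°:   candidates: C₊=(4.4780,2.1333) cross=14.659; C₋=(4.2017,-1.4057) cross=-14.659
θ=40°:   branch + wants cross > 0 → take C=(4.4780,2.1333) (cross=14.659)
θ=40°: ex = (C−B)/|BC| = (0.9280,0.3726); ey = (-0.3726,0.9280)
θ=40°: P = B + -1.04·ex + -3.07·ey = (0.9449,-2.5936)
θ=60°: B = A + 1.00·(cos60°, sin60°) = (0.5000, 0.8660)
θ=60°: |BD| = 8.5440
θ=60°: circle(B,4.00) ∩ circle(D,5.00): a=3.7453, h=1.4045
θ=60°:   candidates: C₊=(4.3684,1.8837) cross=12.000; C₋=(4.0837,-0.9109) cross=-12.000
θ=60°:   branch + wants cross > 0 → take C=(4.3684,1.8837) (cross=12.000)
θ=60°: ex = (C−B)/|BC| = (0.9671,0.2544); ey = (-0.2544,0.9671)
θ=60°: P = B + -1.04·ex + -3.07·ey = (0.2753,-2.3675)
θ=347°: B = A + 1.00·(cos347°, sin347°) = (0.9744, -0.2250)
θ=347°: |BD| = 8.0288
θ=347°: circle(B,4.00) ∩ circle(D,5.00): a=3.4539, h=2.0176
θ=347°:   candidates: C₊=(4.3704,1.8886) cross=16.198; C₋=(4.4834,-2.1449) cross=-16.198
θ=347°:   branch + wants cross > 0 → take C=(4.3704,1.8886) (cross=16.198)
θ=347°: ex = (C−B)/|BC| = (0.8490,0.5284); ey = (-0.5284,0.8490)
θ=347°: P = B + -1.04·ex + -3.07·ey = (1.7135,-3.3809)

θ=7°: 1.61 -3.06
θ=40°: 0.94 -2.59
θ=60°: 0.28 -2.37
θ=347°: 1.71 -3.38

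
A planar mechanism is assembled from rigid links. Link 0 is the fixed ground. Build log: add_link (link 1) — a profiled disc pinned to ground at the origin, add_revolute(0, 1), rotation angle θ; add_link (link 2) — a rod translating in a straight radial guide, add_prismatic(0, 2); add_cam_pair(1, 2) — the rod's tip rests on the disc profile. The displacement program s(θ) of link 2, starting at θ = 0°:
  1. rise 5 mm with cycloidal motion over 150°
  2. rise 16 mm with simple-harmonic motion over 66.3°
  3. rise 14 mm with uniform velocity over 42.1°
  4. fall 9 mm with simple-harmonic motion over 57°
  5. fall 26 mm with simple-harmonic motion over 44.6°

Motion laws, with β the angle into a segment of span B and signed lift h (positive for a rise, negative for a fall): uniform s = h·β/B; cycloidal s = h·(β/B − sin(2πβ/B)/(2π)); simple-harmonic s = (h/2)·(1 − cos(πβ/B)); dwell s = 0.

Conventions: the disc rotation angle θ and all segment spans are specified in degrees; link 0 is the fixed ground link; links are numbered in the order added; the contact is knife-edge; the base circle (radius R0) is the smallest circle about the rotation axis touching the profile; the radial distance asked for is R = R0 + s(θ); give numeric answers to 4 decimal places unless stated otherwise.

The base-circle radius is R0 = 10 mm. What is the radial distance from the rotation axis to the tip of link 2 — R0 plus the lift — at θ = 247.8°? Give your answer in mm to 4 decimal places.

seg 1 [0°–150°] cycloidal, h=5: full span → s += 5 → s = 5.0000
seg 2 [150°–216.3°] simple-harmonic, h=16: full span → s += 16 → s = 21.0000
seg 3 [216.3°–258.4°] uniform, h=14: θ=247.8° here. β=31.5, B=42.1. 14·31.5/42.1 = 10.4751 → s = 31.4751
R = R0 + s = 10 + 31.4751 = 41.4751

41.4751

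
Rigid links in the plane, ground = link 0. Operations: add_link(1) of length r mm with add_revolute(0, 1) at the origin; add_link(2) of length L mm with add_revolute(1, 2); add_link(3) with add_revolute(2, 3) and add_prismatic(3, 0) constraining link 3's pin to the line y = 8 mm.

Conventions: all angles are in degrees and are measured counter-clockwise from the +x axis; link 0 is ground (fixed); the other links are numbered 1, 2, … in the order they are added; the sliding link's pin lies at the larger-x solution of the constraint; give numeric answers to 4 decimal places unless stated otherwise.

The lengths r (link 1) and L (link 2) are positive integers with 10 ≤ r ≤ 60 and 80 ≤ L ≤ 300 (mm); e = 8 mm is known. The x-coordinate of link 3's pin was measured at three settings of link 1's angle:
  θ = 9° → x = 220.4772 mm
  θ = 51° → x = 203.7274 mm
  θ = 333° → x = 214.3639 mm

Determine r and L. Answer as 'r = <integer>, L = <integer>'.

constraint per measurement: (x − r cos θ)² + (r sin θ − e)² = L²
subtracting the θ₁ and θ₂ equations cancels the r² and L² terms:
r = (x₁² − x₂²) / (2[(x₁cos θ₁ + e sin θ₁) − (x₂cos θ₂ + e sin θ₂)]) = 42.0001 → r = 42
L² = (x₁ − r cos θ₁)² + (r sin θ₁ − e)² = 32040.9999 → L = 179.0000 → L = 179
check at θ₃=333°: x = 214.3639 (printed 214.3639) ✓

r = 42, L = 179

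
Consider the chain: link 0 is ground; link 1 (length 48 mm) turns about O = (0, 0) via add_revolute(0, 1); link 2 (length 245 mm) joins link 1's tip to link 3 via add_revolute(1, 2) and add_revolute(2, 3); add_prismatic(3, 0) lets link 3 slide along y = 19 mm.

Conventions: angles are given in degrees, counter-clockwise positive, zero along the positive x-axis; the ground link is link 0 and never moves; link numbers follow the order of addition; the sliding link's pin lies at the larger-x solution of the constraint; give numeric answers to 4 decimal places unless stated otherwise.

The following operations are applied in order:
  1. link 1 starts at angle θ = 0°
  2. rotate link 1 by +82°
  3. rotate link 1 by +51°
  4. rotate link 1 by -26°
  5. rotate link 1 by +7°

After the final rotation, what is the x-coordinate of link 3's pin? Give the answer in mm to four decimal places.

geometry: r = 48 mm, L = 245 mm, e = 19 mm; θ starts at 0°
rotate link 1 by +82°: θ ← 0° +82° = 82°
rotate link 1 by +51°: θ ← 82° +51° = 133°
rotate link 1 by -26°: θ ← 133° -26° = 107°
rotate link 1 by +7°: θ ← 107° +7° = 114°
crank pin P = (r cos θ, r sin θ) = (-19.523359, 43.850182)
h = r sin θ − e = 43.850182 − 19 = 24.850182
x = r cos θ + √(L² − h²) = -19.523359 + 243.736473 = 224.213115

224.2131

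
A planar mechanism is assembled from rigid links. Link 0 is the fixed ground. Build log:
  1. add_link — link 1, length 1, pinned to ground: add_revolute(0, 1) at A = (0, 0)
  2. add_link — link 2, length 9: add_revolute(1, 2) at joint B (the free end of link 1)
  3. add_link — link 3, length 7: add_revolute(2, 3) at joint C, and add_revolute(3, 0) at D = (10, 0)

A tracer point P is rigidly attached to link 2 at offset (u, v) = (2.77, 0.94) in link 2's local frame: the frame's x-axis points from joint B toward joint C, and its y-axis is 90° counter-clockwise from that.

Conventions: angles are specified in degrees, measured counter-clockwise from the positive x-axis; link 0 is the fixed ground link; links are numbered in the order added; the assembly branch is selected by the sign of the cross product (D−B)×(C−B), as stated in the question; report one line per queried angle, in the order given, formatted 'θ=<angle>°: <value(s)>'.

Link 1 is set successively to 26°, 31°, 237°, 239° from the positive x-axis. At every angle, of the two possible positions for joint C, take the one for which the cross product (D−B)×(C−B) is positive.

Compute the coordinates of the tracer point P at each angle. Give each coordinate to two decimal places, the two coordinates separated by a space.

A=(0,0), D=(10.00,0)
θ=26°: B = A + 1.00·(cos26°, sin26°) = (0.8988, 0.4384)
θ=26°: |BD| = 9.1118
θ=26°: circle(B,9.00) ∩ circle(D,7.00): a=6.3119, h=6.4156
θ=26°:   candidates: C₊=(7.5120,6.5429) cross=58.458; C₋=(6.8947,-6.2735) cross=-58.458
θ=26°:   branch + wants cross > 0 → take C=(7.5120,6.5429) (cross=58.458)
θ=26°: ex = (C−B)/|BC| = (0.7348,0.6783); ey = (-0.6783,0.7348)
θ=26°: P = B + 2.77·ex + 0.94·ey = (2.2966,3.0079)
θ=31°: B = A + 1.00·(cos31°, sin31°) = (0.8572, 0.5150)
θ=31°: |BD| = 9.1573
θ=31°: circle(B,9.00) ∩ circle(D,7.00): a=6.3259, h=6.4018
θ=31°:   candidates: C₊=(7.5331,6.5509) cross=58.623; C₋=(6.8130,-6.2324) cross=-58.623
θ=31°:   branch + wants cross > 0 → take C=(7.5331,6.5509) (cross=58.623)
θ=31°: ex = (C−B)/|BC| = (0.7418,0.6707); ey = (-0.6707,0.7418)
θ=31°: P = B + 2.77·ex + 0.94·ey = (2.2815,3.0700)
θ=237°: B = A + 1.00·(cos237°, sin237°) = (-0.5446, -0.8387)
θ=237°: |BD| = 10.5779
θ=237°: circle(B,9.00) ∩ circle(D,7.00): a=6.8016, h=5.8940
θ=237°:   candidates: C₊=(5.7682,5.5760) cross=62.346; C₋=(6.7028,-6.1748) cross=-62.346
θ=237°:   branch + wants cross > 0 → take C=(5.7682,5.5760) (cross=62.346)
θ=237°: ex = (C−B)/|BC| = (0.7014,0.7127); ey = (-0.7127,0.7014)
θ=237°: P = B + 2.77·ex + 0.94·ey = (0.7283,1.7950)
θ=239°: B = A + 1.00·(cos239°, sin239°) = (-0.5150, -0.8572)
θ=239°: |BD| = 10.5499
θ=239°: circle(B,9.00) ∩ circle(D,7.00): a=6.7916, h=5.9055
θ=239°:   candidates: C₊=(5.7743,5.5806) cross=62.302; C₋=(6.7339,-6.1913) cross=-62.302
θ=239°:   branch + wants cross > 0 → take C=(5.7743,5.5806) (cross=62.302)
θ=239°: ex = (C−B)/|BC| = (0.6988,0.7153); ey = (-0.7153,0.6988)
θ=239°: P = B + 2.77·ex + 0.94·ey = (0.7483,1.7811)

θ=26°: 2.30 3.01
θ=31°: 2.28 3.07
θ=237°: 0.73 1.79
θ=239°: 0.75 1.78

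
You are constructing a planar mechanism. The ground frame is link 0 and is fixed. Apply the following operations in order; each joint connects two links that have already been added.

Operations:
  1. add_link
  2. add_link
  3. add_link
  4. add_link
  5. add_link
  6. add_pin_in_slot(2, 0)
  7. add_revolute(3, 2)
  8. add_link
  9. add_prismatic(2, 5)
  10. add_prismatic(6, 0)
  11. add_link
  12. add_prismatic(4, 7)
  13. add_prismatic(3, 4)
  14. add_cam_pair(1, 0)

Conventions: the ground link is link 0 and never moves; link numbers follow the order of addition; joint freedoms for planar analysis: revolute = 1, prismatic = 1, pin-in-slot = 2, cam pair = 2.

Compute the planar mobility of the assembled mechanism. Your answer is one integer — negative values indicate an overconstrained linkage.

(L,J1,J2)=(1,0,0); link0 fixed
link1: (2,0,0)
link2: (3,0,0)
link3: (4,0,0)
link4: (5,0,0)
link5: (6,0,0)
PS 2-0 [J2]: (6,0,1)
R 3-2 [J1]: (6,1,1)
link6: (7,1,1)
P 2-5 [J1]: (7,2,1)
P 6-0 [J1]: (7,3,1)
link7: (8,3,1)
P 4-7 [J1]: (8,4,1)
P 3-4 [J1]: (8,5,1)
C 1-0 [J2]: (8,5,2)
Grübler: 3·7 − 2·5 − 2 = 9

M = 9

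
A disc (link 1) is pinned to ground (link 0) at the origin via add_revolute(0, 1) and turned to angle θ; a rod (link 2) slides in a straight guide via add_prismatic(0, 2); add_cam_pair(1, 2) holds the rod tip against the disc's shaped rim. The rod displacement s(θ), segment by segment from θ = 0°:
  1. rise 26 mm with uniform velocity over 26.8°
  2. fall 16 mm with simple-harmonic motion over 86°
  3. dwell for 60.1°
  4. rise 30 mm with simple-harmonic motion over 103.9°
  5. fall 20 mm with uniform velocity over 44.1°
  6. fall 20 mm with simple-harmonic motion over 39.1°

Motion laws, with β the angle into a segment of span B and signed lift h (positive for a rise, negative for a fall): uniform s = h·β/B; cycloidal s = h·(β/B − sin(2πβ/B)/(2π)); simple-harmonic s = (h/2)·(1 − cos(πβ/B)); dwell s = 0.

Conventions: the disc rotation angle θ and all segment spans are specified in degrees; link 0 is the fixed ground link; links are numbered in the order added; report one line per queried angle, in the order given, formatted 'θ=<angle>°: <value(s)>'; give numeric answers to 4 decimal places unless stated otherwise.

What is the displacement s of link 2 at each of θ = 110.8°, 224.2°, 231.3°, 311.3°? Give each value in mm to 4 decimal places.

segment 1 (0° to 26.8°, uniform, h = 26) is passed completely: s = 0.0000 + (26) = 26.0000
θ = 110.8° falls in segment 2 (26.8° to 112.8°, simple-harmonic, h = -16): β = 110.8 − 26.8 = 84°, B = 86°; Δs = -16/2·(1 − cos(π·0.9767)) = -15.9787; s = 26.0000 − 15.9787 = 10.0213
segment 2 (26.8° to 112.8°, simple-harmonic, h = -16) is passed completely: s = 26.0000 + (-16) = 10.0000
segment 3 (112.8° to 172.9°, dwell): s unchanged at 10.0000
θ = 224.2° falls in segment 4 (172.9° to 276.8°, simple-harmonic, h = 30): β = 224.2 − 172.9 = 51.3°, B = 103.9°; Δs = 30/2·(1 − cos(π·0.4937)) = 14.7052; s = 10.0000 + 14.7052 = 24.7052
θ = 231.3° falls in segment 4 (172.9° to 276.8°, simple-harmonic, h = 30): β = 231.3 − 172.9 = 58.4°, B = 103.9°; Δs = 30/2·(1 − cos(π·0.5621)) = 17.9069; s = 10.0000 + 17.9069 = 27.9069
segment 4 (172.9° to 276.8°, simple-harmonic, h = 30) is passed completely: s = 10.0000 + (30) = 40.0000
θ = 311.3° falls in segment 5 (276.8° to 320.9°, uniform, h = -20): β = 311.3 − 276.8 = 34.5°, B = 44.1°; Δs = -20·34.5/44.1 = -15.6463; s = 40.0000 − 15.6463 = 24.3537

θ=110.8°: 10.0213
θ=224.2°: 24.7052
θ=231.3°: 27.9069
θ=311.3°: 24.3537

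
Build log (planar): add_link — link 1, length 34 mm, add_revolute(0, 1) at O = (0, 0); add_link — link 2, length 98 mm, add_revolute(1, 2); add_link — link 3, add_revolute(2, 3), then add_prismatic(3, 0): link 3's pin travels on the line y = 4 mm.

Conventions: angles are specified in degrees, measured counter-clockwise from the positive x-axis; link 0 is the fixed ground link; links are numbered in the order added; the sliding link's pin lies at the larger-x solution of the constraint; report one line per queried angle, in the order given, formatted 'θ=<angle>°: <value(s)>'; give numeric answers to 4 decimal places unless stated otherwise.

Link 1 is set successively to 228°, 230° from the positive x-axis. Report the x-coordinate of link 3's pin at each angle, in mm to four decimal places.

geometry: r = 34 mm, L = 98 mm, e = 4 mm
θ=228°: crank pin P = (r cos θ, r sin θ) = (-22.750441, -25.266924)
θ=228°: h = r sin θ − e = -25.266924 − 4 = -29.266924
θ=228°: x = r cos θ + √(L² − h²) = -22.750441 + 93.527788 = 70.777348
θ=230°: crank pin P = (r cos θ, r sin θ) = (-21.854779, -26.045511)
θ=230°: h = r sin θ − e = -26.045511 − 4 = -30.045511
θ=230°: x = r cos θ + √(L² − h²) = -21.854779 + 93.280584 = 71.425805

θ=228°: 70.7773
θ=230°: 71.4258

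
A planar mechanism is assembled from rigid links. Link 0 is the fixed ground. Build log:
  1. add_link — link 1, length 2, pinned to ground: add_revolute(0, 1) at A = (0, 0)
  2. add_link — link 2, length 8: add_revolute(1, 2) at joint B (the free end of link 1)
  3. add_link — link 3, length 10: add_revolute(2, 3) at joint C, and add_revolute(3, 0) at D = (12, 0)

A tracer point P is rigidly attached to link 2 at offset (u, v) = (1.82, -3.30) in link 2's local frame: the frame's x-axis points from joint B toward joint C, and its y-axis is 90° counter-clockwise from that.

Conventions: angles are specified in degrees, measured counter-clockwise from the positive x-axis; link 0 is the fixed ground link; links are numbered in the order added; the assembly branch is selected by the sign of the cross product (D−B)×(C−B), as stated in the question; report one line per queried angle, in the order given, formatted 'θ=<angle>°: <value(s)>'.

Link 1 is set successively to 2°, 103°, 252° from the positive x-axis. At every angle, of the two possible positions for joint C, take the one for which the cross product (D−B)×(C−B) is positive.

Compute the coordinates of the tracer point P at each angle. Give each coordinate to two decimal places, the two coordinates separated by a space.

A=(0,0), D=(12.00,0)
θ=2°: B = A + 2.00·(cos2°, sin2°) = (1.9988, 0.0698)
θ=2°: |BD| = 10.0015
θ=2°: circle(B,8.00) ∩ circle(D,10.00): a=3.2010, h=7.3317
θ=2°:   candidates: C₊=(5.2509,7.3790) cross=73.328; C₋=(5.1485,-7.2840) cross=-73.328
θ=2°:   branch + wants cross > 0 → take C=(5.2509,7.3790) (cross=73.328)
θ=2°: ex = (C−B)/|BC| = (0.4065,0.9136); ey = (-0.9136,0.4065)
θ=2°: P = B + 1.82·ex + -3.30·ey = (5.7537,0.3912)
θ=103°: B = A + 2.00·(cos103°, sin103°) = (-0.4499, 1.9487)
θ=103°: |BD| = 12.6015
θ=103°: circle(B,8.00) ∩ circle(D,10.00): a=4.8723, h=6.3451
θ=103°:   candidates: C₊=(5.3451,7.4640) cross=79.958; C₋=(3.3826,-5.0735) cross=-79.958
θ=103°:   branch + wants cross > 0 → take C=(5.3451,7.4640) (cross=79.958)
θ=103°: ex = (C−B)/|BC| = (0.7244,0.6894); ey = (-0.6894,0.7244)
θ=103°: P = B + 1.82·ex + -3.30·ey = (3.1435,0.8130)
θ=252°: B = A + 2.00·(cos252°, sin252°) = (-0.6180, -1.9021)
θ=252°: |BD| = 12.7606
θ=252°: circle(B,8.00) ∩ circle(D,10.00): a=4.9697, h=6.2691
θ=252°:   candidates: C₊=(3.3617,5.0378) cross=79.998; C₋=(5.2306,-7.3604) cross=-79.998
θ=252°:   branch + wants cross > 0 → take C=(3.3617,5.0378) (cross=79.998)
θ=252°: ex = (C−B)/|BC| = (0.4975,0.8675); ey = (-0.8675,0.4975)
θ=252°: P = B + 1.82·ex + -3.30·ey = (3.1500,-1.9649)

θ=2°: 5.75 0.39
θ=103°: 3.14 0.81
θ=252°: 3.15 -1.96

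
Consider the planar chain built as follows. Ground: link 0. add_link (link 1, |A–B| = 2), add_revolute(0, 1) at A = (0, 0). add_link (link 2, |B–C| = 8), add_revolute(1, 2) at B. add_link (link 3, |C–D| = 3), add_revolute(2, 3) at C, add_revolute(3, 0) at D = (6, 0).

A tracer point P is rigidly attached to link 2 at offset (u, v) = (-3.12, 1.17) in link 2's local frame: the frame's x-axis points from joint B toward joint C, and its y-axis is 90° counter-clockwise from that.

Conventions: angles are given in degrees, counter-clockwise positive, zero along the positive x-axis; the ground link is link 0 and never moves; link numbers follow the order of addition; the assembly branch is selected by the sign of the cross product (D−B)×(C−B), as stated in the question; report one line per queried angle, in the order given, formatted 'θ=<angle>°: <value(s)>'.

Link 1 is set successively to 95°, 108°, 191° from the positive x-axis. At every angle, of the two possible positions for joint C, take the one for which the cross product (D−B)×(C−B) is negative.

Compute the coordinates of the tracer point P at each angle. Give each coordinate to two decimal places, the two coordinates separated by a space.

A=(0,0), D=(6.00,0)
θ=95°: B = A + 2.00·(cos95°, sin95°) = (-0.1743, 1.9924)
θ=95°: |BD| = 6.4878
θ=95°: circle(B,8.00) ∩ circle(D,3.00): a=7.4826, h=2.8303
θ=95°:   candidates: C₊=(7.8159,2.3880) cross=18.362; C₋=(6.0776,-2.9990) cross=-18.362
θ=95°:   branch - wants cross < 0 → take C=(6.0776,-2.9990) (cross=-18.362)
θ=95°: ex = (C−B)/|BC| = (0.7815,-0.6239); ey = (0.6239,0.7815)
θ=95°: P = B + -3.12·ex + 1.17·ey = (-1.8826,4.8534)
θ=108°: B = A + 2.00·(cos108°, sin108°) = (-0.6180, 1.9021)
θ=108°: |BD| = 6.8860
θ=108°: circle(B,8.00) ∩ circle(D,3.00): a=7.4366, h=2.9490
θ=108°:   candidates: C₊=(7.3438,2.6822) cross=20.307; C₋=(5.7146,-2.9864) cross=-20.307
θ=108°:   branch - wants cross < 0 → take C=(5.7146,-2.9864) (cross=-20.307)
θ=108°: ex = (C−B)/|BC| = (0.7916,-0.6111); ey = (0.6111,0.7916)
θ=108°: P = B + -3.12·ex + 1.17·ey = (-2.3728,4.7348)
θ=191°: B = A + 2.00·(cos191°, sin191°) = (-1.9633, -0.3816)
θ=191°: |BD| = 7.9724
θ=191°: circle(B,8.00) ∩ circle(D,3.00): a=7.4356, h=2.9516
θ=191°:   candidates: C₊=(5.3225,2.9225) cross=23.531; C₋=(5.6051,-2.9739) cross=-23.531
θ=191°:   branch - wants cross < 0 → take C=(5.6051,-2.9739) (cross=-23.531)
θ=191°: ex = (C−B)/|BC| = (0.9460,-0.3240); ey = (0.3240,0.9460)
θ=191°: P = B + -3.12·ex + 1.17·ey = (-4.5358,1.7362)

θ=95°: -1.88 4.85
θ=108°: -2.37 4.73
θ=191°: -4.54 1.74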